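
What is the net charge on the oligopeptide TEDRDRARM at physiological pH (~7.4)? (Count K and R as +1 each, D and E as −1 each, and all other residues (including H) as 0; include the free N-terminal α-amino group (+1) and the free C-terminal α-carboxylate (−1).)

Positive (K, R): R4, R6, R8 → +3.
Negative (D, E): E2, D3, D5 → −3.
The N-terminus (+1) and C-terminus (−1) cancel.
Net charge = (+3) + (−3) = 0.

0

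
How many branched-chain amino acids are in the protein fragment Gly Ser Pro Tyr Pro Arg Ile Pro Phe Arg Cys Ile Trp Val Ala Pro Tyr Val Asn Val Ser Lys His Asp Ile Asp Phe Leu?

7

V, L, and I make up the branched-chain aliphatic group.
Matching residues: Ile7, Ile12, Val14, Val18, Val20, Ile25, Leu28.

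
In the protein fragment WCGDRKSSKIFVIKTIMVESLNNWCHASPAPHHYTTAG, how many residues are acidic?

Aspartate (D) and glutamate (E) have carboxylic-acid side chains and are the acidic amino acids.
Matching residues: D4, E19.

2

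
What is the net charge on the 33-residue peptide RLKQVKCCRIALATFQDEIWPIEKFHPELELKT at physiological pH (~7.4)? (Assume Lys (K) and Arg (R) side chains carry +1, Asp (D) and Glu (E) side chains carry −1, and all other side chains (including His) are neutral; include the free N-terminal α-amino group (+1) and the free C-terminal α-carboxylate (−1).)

+1

Positive (K, R): R1, K3, K6, R9, K24, K32 → +6.
Negative (D, E): D17, E18, E23, E28, E30 → −5.
The N-terminus (+1) and C-terminus (−1) cancel.
Net charge = (+6) + (−5) = +1.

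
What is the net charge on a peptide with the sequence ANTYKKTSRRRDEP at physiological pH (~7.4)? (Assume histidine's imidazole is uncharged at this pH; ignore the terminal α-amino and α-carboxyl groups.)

+3

At pH ~7.4 the Lys and Arg side chains are protonated (+1), the Asp and Glu side chains are deprotonated (−1), and with His taken as neutral all other side chains carry no charge.
Positive (K, R): K5, K6, R9, R10, R11 → +5.
Negative (D, E): D12, E13 → −2.
Net charge = (+5) + (−2) = +3.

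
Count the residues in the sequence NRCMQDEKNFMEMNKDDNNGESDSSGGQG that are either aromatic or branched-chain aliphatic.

Aromatic: F, W, Y. Branched-chain aliphatic: I, L, V.
Aromatic residues here: F10 (1).
Branched-chain aliphatic residues here: none (0).
The two groups share no amino acid, so total = 1 + 0 = 1.

1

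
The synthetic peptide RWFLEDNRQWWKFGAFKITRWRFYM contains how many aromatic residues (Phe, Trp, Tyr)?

9

Matching residues: W2, F3, W10, W11, F13, F16, W21, F23, Y24.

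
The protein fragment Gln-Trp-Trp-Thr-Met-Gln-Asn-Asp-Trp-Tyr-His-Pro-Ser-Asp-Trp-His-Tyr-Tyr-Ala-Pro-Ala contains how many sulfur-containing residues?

1

The sulfur-bearing residues are cysteine (–SH) and methionine (–S–CH₃).
Matching residues: Met5.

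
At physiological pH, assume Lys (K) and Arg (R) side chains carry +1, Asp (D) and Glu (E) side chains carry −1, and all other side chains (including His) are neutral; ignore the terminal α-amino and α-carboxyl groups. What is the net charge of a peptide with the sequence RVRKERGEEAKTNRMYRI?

Positive (K, R): R1, R3, K4, R6, K11, R14, R17 → +7.
Negative (D, E): E5, E8, E9 → −3.
Net charge = (+7) + (−3) = +4.

+4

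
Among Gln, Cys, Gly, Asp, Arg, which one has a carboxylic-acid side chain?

Only D (aspartate) and E (glutamate) carry a side-chain carboxylic acid.
Of the listed options, only Asp belongs to this group.

Asp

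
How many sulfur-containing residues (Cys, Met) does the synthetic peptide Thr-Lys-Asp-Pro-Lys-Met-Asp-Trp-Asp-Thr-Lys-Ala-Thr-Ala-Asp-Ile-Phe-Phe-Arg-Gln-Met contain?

Matching residues: Met6, Met21.

2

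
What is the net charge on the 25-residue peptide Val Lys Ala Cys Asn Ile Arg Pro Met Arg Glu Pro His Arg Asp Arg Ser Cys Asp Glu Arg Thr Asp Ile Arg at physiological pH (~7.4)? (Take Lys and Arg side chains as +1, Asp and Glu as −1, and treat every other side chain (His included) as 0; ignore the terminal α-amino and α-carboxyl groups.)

Positive (K, R): Lys2, Arg7, Arg10, Arg14, Arg16, Arg21, Arg25 → +7.
Negative (D, E): Glu11, Asp15, Asp19, Glu20, Asp23 → −5.
Net charge = (+7) + (−5) = +2.

+2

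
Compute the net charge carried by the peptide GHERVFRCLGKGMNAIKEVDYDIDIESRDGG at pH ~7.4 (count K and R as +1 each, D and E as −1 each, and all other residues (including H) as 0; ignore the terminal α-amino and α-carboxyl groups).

-2

Positive (K, R): R4, R7, K11, K17, R28 → +5.
Negative (D, E): E3, E18, D20, D22, D24, E26, D29 → −7.
Net charge = (+5) + (−7) = −2.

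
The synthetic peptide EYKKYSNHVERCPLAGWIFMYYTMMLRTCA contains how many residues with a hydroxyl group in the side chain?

Serine (S), threonine (T), and tyrosine (Y) each carry a hydroxyl group on the side chain.
Matching residues: Y2, Y5, S6, Y21, Y22, T23, T28.

7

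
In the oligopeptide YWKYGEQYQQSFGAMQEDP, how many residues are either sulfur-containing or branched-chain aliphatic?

1

Sulfur-containing: C, M. Branched-chain aliphatic: I, L, V.
Sulfur-containing residues here: M15 (1).
Branched-chain aliphatic residues here: none (0).
The two groups share no amino acid, so total = 1 + 0 = 1.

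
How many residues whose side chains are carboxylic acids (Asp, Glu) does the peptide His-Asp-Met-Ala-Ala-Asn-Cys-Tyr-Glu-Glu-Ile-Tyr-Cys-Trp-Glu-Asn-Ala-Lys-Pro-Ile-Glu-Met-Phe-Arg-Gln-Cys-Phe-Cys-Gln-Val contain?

Matching residues: Asp2, Glu9, Glu10, Glu15, Glu21.

5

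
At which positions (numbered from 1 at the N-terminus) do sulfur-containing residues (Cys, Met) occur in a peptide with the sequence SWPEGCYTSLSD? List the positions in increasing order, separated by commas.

6

Matching residues: C6.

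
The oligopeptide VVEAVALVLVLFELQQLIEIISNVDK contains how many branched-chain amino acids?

The BCAAs are Val, Leu, and Ile — aliphatic side chains with a branch point.
Matching residues: V1, V2, V5, L7, V8, L9, V10, L11, L14, L17, I18, I20, I21, V24.

14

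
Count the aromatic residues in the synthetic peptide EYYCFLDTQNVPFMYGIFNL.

6

F, W, and Y each carry an aromatic ring on the side chain.
Matching residues: Y2, Y3, F5, F13, Y15, F18.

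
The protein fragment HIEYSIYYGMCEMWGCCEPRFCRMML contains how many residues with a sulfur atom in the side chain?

The sulfur-bearing residues are cysteine (–SH) and methionine (–S–CH₃).
Matching residues: M10, C11, M13, C16, C17, C22, M24, M25.

8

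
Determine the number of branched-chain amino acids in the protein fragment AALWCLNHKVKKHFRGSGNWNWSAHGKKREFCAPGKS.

Valine (V), leucine (L), and isoleucine (I) are the branched-chain amino acids.
Matching residues: L3, L6, V10.

3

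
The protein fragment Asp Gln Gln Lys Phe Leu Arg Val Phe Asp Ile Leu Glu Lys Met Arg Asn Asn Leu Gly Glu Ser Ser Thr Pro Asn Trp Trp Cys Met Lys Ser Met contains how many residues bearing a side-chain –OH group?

Serine (S), threonine (T), and tyrosine (Y) each carry a hydroxyl group on the side chain.
Matching residues: Ser22, Ser23, Thr24, Ser32.

4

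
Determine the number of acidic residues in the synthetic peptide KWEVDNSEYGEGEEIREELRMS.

8

Aspartate (D) and glutamate (E) have carboxylic-acid side chains and are the acidic amino acids.
Matching residues: E3, D5, E8, E11, E13, E14, E17, E18.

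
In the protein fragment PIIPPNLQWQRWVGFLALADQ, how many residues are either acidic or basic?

2

Acidic: D, E. Basic: H, K, R.
Acidic residues here: D20 (1).
Basic residues here: R11 (1).
The two groups share no amino acid, so total = 1 + 1 = 2.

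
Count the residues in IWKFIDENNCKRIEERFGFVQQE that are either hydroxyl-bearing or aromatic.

4

Hydroxyl-bearing: S, T, Y. Aromatic: F, W, Y.
Hydroxyl-bearing residues here: none (0).
Aromatic residues here: W2, F4, F17, F19 (4).
(Y belongs to both groups, but none appear in this sequence.) Total = 0 + 4 = 4.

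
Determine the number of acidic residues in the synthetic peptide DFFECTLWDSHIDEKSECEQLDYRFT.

8

Only D (aspartate) and E (glutamate) carry a side-chain carboxylic acid.
Matching residues: D1, E4, D9, D13, E14, E17, E19, D22.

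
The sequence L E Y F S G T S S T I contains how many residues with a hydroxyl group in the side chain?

The –OH-bearing residues are Ser, Thr (aliphatic alcohols), and Tyr (phenol).
Matching residues: Y3, S5, T7, S8, S9, T10.

6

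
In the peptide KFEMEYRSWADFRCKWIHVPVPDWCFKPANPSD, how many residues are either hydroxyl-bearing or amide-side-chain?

4

Hydroxyl-bearing: S, T, Y. Amide-side-chain: N, Q.
Hydroxyl-bearing residues here: Y6, S8, S32 (3).
Amide-side-chain residues here: N30 (1).
The two groups share no amino acid, so total = 3 + 1 = 4.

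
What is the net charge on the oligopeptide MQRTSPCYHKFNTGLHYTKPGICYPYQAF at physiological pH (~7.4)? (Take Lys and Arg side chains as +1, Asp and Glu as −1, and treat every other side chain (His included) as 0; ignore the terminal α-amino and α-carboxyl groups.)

Positive (K, R): R3, K10, K19 → +3.
Negative (D, E): none → −0.
Net charge = (+3) + (−0) = +3.

+3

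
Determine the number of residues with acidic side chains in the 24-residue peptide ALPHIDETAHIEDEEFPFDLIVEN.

Aspartate (D) and glutamate (E) have carboxylic-acid side chains and are the acidic amino acids.
Matching residues: D6, E7, E12, D13, E14, E15, D19, E23.

8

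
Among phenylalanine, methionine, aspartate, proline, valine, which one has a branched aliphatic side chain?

valine

The BCAAs are Val, Leu, and Ile — aliphatic side chains with a branch point.
Of the listed options, only valine belongs to this group.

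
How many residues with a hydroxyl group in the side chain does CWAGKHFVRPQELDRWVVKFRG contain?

The –OH-bearing residues are Ser, Thr (aliphatic alcohols), and Tyr (phenol).
None of the 22 residues belong to this group.

0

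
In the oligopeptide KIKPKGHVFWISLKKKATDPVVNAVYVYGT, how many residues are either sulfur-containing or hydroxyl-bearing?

5

Sulfur-containing: C, M. Hydroxyl-bearing: S, T, Y.
Sulfur-containing residues here: none (0).
Hydroxyl-bearing residues here: S12, T18, Y26, Y28, T30 (5).
The two groups share no amino acid, so total = 0 + 5 = 5.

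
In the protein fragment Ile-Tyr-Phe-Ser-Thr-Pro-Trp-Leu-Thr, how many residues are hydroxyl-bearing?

Serine (S), threonine (T), and tyrosine (Y) each carry a hydroxyl group on the side chain.
Matching residues: Tyr2, Ser4, Thr5, Thr9.

4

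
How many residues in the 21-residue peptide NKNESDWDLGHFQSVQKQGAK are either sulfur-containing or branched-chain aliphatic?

2

Sulfur-containing: C, M. Branched-chain aliphatic: I, L, V.
Sulfur-containing residues here: none (0).
Branched-chain aliphatic residues here: L9, V15 (2).
The two groups share no amino acid, so total = 0 + 2 = 2.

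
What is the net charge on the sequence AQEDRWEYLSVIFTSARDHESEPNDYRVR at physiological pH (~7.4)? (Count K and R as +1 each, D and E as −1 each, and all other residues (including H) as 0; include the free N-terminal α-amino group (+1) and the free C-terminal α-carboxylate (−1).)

-3

Positive (K, R): R5, R17, R27, R29 → +4.
Negative (D, E): E3, D4, E7, D18, E20, E22, D25 → −7.
The N-terminus (+1) and C-terminus (−1) cancel.
Net charge = (+4) + (−7) = −3.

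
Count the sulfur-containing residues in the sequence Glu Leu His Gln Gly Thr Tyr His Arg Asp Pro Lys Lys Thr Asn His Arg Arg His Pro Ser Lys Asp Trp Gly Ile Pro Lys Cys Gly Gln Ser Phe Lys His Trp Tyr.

1

Cysteine (C, thiol) and methionine (M, thioether) are the two sulfur-containing amino acids.
Matching residues: Cys29.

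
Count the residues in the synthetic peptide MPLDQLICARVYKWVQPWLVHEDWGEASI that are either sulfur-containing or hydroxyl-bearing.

Sulfur-containing: C, M. Hydroxyl-bearing: S, T, Y.
Sulfur-containing residues here: M1, C8 (2).
Hydroxyl-bearing residues here: Y12, S28 (2).
The two groups share no amino acid, so total = 2 + 2 = 4.

4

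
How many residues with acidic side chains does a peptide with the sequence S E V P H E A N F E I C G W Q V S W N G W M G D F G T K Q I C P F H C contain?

The acidic residues are Asp (D) and Glu (E), whose side chains end in a carboxylate group.
Matching residues: E2, E6, E10, D24.

4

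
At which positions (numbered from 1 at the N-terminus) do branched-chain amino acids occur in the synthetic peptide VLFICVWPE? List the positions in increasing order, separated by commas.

V, L, and I make up the branched-chain aliphatic group.
Matching residues: V1, L2, I4, V6.

1, 2, 4, 6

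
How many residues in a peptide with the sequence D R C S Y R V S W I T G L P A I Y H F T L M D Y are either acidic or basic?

5

Acidic: D, E. Basic: H, K, R.
Acidic residues here: D1, D23 (2).
Basic residues here: R2, R6, H18 (3).
The two groups share no amino acid, so total = 2 + 3 = 5.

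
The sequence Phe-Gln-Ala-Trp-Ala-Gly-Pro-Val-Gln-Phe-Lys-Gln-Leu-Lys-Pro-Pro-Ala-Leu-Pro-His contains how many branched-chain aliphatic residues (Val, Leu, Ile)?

Matching residues: Val8, Leu13, Leu18.

3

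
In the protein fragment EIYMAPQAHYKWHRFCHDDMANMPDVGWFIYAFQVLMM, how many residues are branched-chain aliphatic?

5

Valine (V), leucine (L), and isoleucine (I) are the branched-chain amino acids.
Matching residues: I2, V26, I30, V35, L36.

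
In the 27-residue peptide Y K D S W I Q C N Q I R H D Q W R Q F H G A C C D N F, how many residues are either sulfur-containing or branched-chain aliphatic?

5

Sulfur-containing: C, M. Branched-chain aliphatic: I, L, V.
Sulfur-containing residues here: C8, C23, C24 (3).
Branched-chain aliphatic residues here: I6, I11 (2).
The two groups share no amino acid, so total = 3 + 2 = 5.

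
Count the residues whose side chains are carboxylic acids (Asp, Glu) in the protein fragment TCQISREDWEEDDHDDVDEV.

10

Matching residues: E7, D8, E10, E11, D12, D13, D15, D16, D18, E19.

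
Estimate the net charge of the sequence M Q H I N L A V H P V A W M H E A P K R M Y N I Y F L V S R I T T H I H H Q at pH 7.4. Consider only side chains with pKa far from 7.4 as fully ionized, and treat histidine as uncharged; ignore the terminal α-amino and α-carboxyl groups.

+2

At pH ~7.4 the Lys and Arg side chains are protonated (+1), the Asp and Glu side chains are deprotonated (−1), and with His taken as neutral all other side chains carry no charge.
Positive (K, R): K19, R20, R30 → +3.
Negative (D, E): E16 → −1.
Net charge = (+3) + (−1) = +2.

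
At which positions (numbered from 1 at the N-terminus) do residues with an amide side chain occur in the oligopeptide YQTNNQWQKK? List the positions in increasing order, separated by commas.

The amide-side-chain residues are Asn (N) and Gln (Q).
Matching residues: Q2, N4, N5, Q6, Q8.

2, 4, 5, 6, 8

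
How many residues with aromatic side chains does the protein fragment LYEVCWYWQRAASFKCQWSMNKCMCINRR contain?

6

Phenylalanine (F), tryptophan (W), and tyrosine (Y) have aromatic ring side chains.
Matching residues: Y2, W6, Y7, W8, F14, W18.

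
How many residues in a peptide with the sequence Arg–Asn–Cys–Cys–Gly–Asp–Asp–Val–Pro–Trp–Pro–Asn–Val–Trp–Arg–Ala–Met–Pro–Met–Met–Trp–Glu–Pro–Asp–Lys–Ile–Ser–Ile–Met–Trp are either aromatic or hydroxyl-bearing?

5

Aromatic: F, W, Y. Hydroxyl-bearing: S, T, Y.
Aromatic residues here: Trp10, Trp14, Trp21, Trp30 (4).
Hydroxyl-bearing residues here: Ser27 (1).
(Y belongs to both groups, but none appear in this sequence.) Total = 4 + 1 = 5.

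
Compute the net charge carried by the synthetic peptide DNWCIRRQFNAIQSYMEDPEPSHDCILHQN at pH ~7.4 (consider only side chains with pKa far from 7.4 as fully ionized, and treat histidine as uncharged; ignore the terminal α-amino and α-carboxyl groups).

-3

Near pH 7.4, K and R contribute +1 each, D and E contribute −1 each, and every other side chain (His included, as stated) is uncharged.
Positive (K, R): R6, R7 → +2.
Negative (D, E): D1, E17, D18, E20, D24 → −5.
Net charge = (+2) + (−5) = −3.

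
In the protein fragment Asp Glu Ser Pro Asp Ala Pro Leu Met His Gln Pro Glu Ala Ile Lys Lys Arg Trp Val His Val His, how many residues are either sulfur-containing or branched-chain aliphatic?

Sulfur-containing: C, M. Branched-chain aliphatic: I, L, V.
Sulfur-containing residues here: Met9 (1).
Branched-chain aliphatic residues here: Leu8, Ile15, Val20, Val22 (4).
The two groups share no amino acid, so total = 1 + 4 = 5.

5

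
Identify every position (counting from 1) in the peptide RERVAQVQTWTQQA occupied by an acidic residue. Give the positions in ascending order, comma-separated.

2

Matching residues: E2.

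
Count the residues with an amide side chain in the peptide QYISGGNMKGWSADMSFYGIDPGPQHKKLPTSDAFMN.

4

The amide-side-chain residues are Asn (N) and Gln (Q).
Matching residues: Q1, N7, Q25, N37.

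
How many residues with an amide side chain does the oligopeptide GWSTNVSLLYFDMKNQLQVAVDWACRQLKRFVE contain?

5

Only N (asparagine) and Q (glutamine) carry a side-chain carboxamide.
Matching residues: N5, N15, Q16, Q18, Q27.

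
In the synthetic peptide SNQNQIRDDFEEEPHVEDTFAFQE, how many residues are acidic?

8

The acidic residues are Asp (D) and Glu (E), whose side chains end in a carboxylate group.
Matching residues: D8, D9, E11, E12, E13, E17, D18, E24.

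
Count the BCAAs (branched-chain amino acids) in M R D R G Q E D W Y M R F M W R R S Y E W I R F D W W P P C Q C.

1

V, L, and I make up the branched-chain aliphatic group.
Matching residues: I22.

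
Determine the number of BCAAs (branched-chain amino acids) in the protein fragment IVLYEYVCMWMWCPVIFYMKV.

V, L, and I make up the branched-chain aliphatic group.
Matching residues: I1, V2, L3, V7, V15, I16, V21.

7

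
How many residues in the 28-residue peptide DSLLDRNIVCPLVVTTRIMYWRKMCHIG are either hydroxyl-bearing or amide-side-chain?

5

Hydroxyl-bearing: S, T, Y. Amide-side-chain: N, Q.
Hydroxyl-bearing residues here: S2, T15, T16, Y20 (4).
Amide-side-chain residues here: N7 (1).
The two groups share no amino acid, so total = 4 + 1 = 5.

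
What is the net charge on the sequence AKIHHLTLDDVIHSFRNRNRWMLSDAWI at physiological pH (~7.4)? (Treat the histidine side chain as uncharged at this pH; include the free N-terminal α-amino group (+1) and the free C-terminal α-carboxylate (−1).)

Near pH 7.4, K and R contribute +1 each, D and E contribute −1 each, and every other side chain (His included, as stated) is uncharged.
Positive (K, R): K2, R16, R18, R20 → +4.
Negative (D, E): D9, D10, D25 → −3.
The N-terminus (+1) and C-terminus (−1) cancel.
Net charge = (+4) + (−3) = +1.

+1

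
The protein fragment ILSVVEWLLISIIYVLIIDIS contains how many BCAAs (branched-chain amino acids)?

The BCAAs are Val, Leu, and Ile — aliphatic side chains with a branch point.
Matching residues: I1, L2, V4, V5, L8, L9, I10, I12, I13, V15, L16, I17, I18, I20.

14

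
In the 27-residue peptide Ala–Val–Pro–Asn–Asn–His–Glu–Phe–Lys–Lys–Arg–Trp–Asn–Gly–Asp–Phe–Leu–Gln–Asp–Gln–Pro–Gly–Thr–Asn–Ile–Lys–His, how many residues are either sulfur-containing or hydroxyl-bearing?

1

Sulfur-containing: C, M. Hydroxyl-bearing: S, T, Y.
Sulfur-containing residues here: none (0).
Hydroxyl-bearing residues here: Thr23 (1).
The two groups share no amino acid, so total = 0 + 1 = 1.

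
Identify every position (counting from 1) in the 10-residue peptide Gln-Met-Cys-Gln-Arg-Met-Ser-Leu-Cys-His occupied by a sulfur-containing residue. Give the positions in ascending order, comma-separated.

2, 3, 6, 9

Matching residues: Met2, Cys3, Met6, Cys9.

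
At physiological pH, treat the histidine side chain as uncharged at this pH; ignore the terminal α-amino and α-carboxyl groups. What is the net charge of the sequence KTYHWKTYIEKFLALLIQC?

+2

At pH ~7.4 the Lys and Arg side chains are protonated (+1), the Asp and Glu side chains are deprotonated (−1), and with His taken as neutral all other side chains carry no charge.
Positive (K, R): K1, K6, K11 → +3.
Negative (D, E): E10 → −1.
Net charge = (+3) + (−1) = +2.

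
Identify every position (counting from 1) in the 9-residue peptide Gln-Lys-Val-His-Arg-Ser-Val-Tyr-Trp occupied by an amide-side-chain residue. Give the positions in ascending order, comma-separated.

Only N (asparagine) and Q (glutamine) carry a side-chain carboxamide.
Matching residues: Gln1.

1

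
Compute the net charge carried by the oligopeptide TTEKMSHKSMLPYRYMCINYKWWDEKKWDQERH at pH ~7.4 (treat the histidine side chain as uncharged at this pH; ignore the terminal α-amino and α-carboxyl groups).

Near pH 7.4, K and R contribute +1 each, D and E contribute −1 each, and every other side chain (His included, as stated) is uncharged.
Positive (K, R): K4, K8, R14, K21, K26, K27, R32 → +7.
Negative (D, E): E3, D24, E25, D29, E31 → −5.
Net charge = (+7) + (−5) = +2.

+2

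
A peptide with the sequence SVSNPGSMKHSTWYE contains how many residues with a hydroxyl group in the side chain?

6

S, T, and Y are the three residues with a side-chain hydroxyl.
Matching residues: S1, S3, S7, S11, T12, Y14.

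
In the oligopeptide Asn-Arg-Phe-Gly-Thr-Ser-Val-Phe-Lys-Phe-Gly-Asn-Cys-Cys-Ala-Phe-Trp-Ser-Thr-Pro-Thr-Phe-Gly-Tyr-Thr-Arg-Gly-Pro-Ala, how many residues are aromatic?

7

Phenylalanine (F), tryptophan (W), and tyrosine (Y) have aromatic ring side chains.
Matching residues: Phe3, Phe8, Phe10, Phe16, Trp17, Phe22, Tyr24.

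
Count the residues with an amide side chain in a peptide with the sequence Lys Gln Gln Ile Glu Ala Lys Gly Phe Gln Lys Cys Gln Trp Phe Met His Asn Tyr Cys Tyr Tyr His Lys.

5

The amide-side-chain residues are Asn (N) and Gln (Q).
Matching residues: Gln2, Gln3, Gln10, Gln13, Asn18.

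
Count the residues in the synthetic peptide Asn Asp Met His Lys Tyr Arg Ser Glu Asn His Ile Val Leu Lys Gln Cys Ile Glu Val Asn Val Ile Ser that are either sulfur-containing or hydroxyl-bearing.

Sulfur-containing: C, M. Hydroxyl-bearing: S, T, Y.
Sulfur-containing residues here: Met3, Cys17 (2).
Hydroxyl-bearing residues here: Tyr6, Ser8, Ser24 (3).
The two groups share no amino acid, so total = 2 + 3 = 5.

5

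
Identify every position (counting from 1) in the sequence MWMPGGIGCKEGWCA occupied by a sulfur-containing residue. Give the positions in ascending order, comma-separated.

1, 3, 9, 14

Cysteine (C, thiol) and methionine (M, thioether) are the two sulfur-containing amino acids.
Matching residues: M1, M3, C9, C14.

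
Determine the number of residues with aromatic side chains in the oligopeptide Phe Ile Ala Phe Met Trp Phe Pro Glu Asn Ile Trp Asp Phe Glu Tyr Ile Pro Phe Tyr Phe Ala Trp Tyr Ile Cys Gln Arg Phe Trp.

14

Phenylalanine (F), tryptophan (W), and tyrosine (Y) have aromatic ring side chains.
Matching residues: Phe1, Phe4, Trp6, Phe7, Trp12, Phe14, Tyr16, Phe19, Tyr20, Phe21, Trp23, Tyr24, Phe29, Trp30.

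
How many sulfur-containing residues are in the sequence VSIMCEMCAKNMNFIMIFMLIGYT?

The sulfur-bearing residues are cysteine (–SH) and methionine (–S–CH₃).
Matching residues: M4, C5, M7, C8, M12, M16, M19.

7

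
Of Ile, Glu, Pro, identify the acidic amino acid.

Glu

Aspartate (D) and glutamate (E) have carboxylic-acid side chains and are the acidic amino acids.
Of the listed options, only Glu belongs to this group.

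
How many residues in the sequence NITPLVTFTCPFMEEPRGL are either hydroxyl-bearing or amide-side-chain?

4

Hydroxyl-bearing: S, T, Y. Amide-side-chain: N, Q.
Hydroxyl-bearing residues here: T3, T7, T9 (3).
Amide-side-chain residues here: N1 (1).
The two groups share no amino acid, so total = 3 + 1 = 4.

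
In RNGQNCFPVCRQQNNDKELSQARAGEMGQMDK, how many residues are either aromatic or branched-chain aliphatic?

Aromatic: F, W, Y. Branched-chain aliphatic: I, L, V.
Aromatic residues here: F7 (1).
Branched-chain aliphatic residues here: V9, L19 (2).
The two groups share no amino acid, so total = 1 + 2 = 3.

3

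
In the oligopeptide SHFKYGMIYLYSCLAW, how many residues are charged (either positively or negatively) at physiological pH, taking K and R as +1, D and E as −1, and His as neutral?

1

Charged side chains at pH ~7.4: K, R (positive); D, E (negative).
Matching residues: K4.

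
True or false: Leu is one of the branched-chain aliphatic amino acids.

The BCAAs are Val, Leu, and Ile — aliphatic side chains with a branch point.
Leucine is in this group.

True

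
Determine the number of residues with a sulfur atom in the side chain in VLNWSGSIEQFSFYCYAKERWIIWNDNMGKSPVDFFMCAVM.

Only Cys (C) and Met (M) have a sulfur atom in the side chain.
Matching residues: C15, M28, M37, C38, M41.

5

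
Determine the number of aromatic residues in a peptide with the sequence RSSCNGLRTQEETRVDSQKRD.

The aromatic amino acids are Phe (F, benzyl), Trp (W, indole), and Tyr (Y, phenol).
None of the 21 residues belong to this group.

0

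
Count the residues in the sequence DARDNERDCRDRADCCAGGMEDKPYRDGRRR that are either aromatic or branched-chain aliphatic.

1

Aromatic: F, W, Y. Branched-chain aliphatic: I, L, V.
Aromatic residues here: Y25 (1).
Branched-chain aliphatic residues here: none (0).
The two groups share no amino acid, so total = 1 + 0 = 1.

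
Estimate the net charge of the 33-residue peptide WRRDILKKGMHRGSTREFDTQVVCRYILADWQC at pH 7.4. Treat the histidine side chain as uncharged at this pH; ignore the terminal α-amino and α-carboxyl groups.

+3

At pH ~7.4 the Lys and Arg side chains are protonated (+1), the Asp and Glu side chains are deprotonated (−1), and with His taken as neutral all other side chains carry no charge.
Positive (K, R): R2, R3, K7, K8, R12, R16, R25 → +7.
Negative (D, E): D4, E17, D19, D30 → −4.
Net charge = (+7) + (−4) = +3.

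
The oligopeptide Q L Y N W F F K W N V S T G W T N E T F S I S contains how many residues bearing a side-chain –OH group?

7

The –OH-bearing residues are Ser, Thr (aliphatic alcohols), and Tyr (phenol).
Matching residues: Y3, S12, T13, T16, T19, S21, S23.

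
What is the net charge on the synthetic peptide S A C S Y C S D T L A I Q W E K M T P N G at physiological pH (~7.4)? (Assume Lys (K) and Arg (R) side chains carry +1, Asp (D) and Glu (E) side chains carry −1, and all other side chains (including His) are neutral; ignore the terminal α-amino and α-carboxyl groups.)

-1

Positive (K, R): K16 → +1.
Negative (D, E): D8, E15 → −2.
Net charge = (+1) + (−2) = −1.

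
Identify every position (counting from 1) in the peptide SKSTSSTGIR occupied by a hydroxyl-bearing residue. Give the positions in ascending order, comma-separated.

Matching residues: S1, S3, T4, S5, S6, T7.

1, 3, 4, 5, 6, 7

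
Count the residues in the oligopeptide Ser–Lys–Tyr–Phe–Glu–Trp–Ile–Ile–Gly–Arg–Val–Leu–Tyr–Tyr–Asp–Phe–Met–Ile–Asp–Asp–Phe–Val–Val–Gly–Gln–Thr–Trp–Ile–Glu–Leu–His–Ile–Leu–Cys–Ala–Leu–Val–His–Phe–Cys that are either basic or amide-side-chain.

5

Basic: H, K, R. Amide-side-chain: N, Q.
Basic residues here: Lys2, Arg10, His31, His38 (4).
Amide-side-chain residues here: Gln25 (1).
The two groups share no amino acid, so total = 4 + 1 = 5.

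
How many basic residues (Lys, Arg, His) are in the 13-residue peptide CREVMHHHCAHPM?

Matching residues: R2, H6, H7, H8, H11.

5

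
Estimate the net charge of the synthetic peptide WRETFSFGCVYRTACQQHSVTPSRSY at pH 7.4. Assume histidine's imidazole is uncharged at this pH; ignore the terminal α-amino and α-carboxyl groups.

+2

At pH ~7.4 the Lys and Arg side chains are protonated (+1), the Asp and Glu side chains are deprotonated (−1), and with His taken as neutral all other side chains carry no charge.
Positive (K, R): R2, R12, R24 → +3.
Negative (D, E): E3 → −1.
Net charge = (+3) + (−1) = +2.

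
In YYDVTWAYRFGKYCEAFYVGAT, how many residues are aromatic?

The aromatic amino acids are Phe (F, benzyl), Trp (W, indole), and Tyr (Y, phenol).
Matching residues: Y1, Y2, W6, Y8, F10, Y13, F17, Y18.

8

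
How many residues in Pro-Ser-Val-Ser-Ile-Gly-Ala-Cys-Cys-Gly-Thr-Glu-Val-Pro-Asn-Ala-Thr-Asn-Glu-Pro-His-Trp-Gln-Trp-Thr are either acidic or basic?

Acidic: D, E. Basic: H, K, R.
Acidic residues here: Glu12, Glu19 (2).
Basic residues here: His21 (1).
The two groups share no amino acid, so total = 2 + 1 = 3.

3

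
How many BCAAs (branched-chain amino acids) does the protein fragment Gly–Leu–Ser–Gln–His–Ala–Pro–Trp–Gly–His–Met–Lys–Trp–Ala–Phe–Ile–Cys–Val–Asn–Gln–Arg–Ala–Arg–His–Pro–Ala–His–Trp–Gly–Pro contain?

Valine (V), leucine (L), and isoleucine (I) are the branched-chain amino acids.
Matching residues: Leu2, Ile16, Val18.

3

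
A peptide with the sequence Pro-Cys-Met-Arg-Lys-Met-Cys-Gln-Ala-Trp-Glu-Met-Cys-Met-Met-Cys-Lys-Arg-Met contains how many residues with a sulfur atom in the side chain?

10

Cysteine (C, thiol) and methionine (M, thioether) are the two sulfur-containing amino acids.
Matching residues: Cys2, Met3, Met6, Cys7, Met12, Cys13, Met14, Met15, Cys16, Met19.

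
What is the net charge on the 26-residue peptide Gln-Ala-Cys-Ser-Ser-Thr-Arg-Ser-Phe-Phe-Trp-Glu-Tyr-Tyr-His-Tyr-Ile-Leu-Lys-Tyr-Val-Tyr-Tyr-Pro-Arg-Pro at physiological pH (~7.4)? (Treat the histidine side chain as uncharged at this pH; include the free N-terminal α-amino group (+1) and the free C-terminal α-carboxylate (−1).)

+2

Near pH 7.4, K and R contribute +1 each, D and E contribute −1 each, and every other side chain (His included, as stated) is uncharged.
Positive (K, R): Arg7, Lys19, Arg25 → +3.
Negative (D, E): Glu12 → −1.
The N-terminus (+1) and C-terminus (−1) cancel.
Net charge = (+3) + (−1) = +2.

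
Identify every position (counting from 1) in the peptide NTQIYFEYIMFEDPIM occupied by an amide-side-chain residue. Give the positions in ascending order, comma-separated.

The amide-side-chain residues are Asn (N) and Gln (Q).
Matching residues: N1, Q3.

1, 3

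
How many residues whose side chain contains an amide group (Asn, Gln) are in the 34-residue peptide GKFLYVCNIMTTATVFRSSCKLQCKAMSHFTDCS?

2

Matching residues: N8, Q23.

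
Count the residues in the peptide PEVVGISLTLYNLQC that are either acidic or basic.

1

Acidic: D, E. Basic: H, K, R.
Acidic residues here: E2 (1).
Basic residues here: none (0).
The two groups share no amino acid, so total = 1 + 0 = 1.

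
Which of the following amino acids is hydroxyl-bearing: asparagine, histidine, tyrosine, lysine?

tyrosine

Serine (S), threonine (T), and tyrosine (Y) each carry a hydroxyl group on the side chain.
Of the listed options, only tyrosine belongs to this group.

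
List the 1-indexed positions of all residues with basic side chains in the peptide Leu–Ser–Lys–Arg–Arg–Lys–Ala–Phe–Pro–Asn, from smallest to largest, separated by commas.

Lysine (K), arginine (R), and histidine (H) have basic, nitrogen-containing side chains.
Matching residues: Lys3, Arg4, Arg5, Lys6.

3, 4, 5, 6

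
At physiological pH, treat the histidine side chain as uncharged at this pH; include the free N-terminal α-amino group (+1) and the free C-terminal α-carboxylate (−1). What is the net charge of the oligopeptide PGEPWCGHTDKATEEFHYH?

At pH ~7.4 the Lys and Arg side chains are protonated (+1), the Asp and Glu side chains are deprotonated (−1), and with His taken as neutral all other side chains carry no charge.
Positive (K, R): K11 → +1.
Negative (D, E): E3, D10, E14, E15 → −4.
The N-terminus (+1) and C-terminus (−1) cancel.
Net charge = (+1) + (−4) = −3.

-3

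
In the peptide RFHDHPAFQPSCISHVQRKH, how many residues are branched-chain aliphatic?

V, L, and I make up the branched-chain aliphatic group.
Matching residues: I13, V16.

2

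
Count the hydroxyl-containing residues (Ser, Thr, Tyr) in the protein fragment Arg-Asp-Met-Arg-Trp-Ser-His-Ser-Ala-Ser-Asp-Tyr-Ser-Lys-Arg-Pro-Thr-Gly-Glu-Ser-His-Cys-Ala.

Matching residues: Ser6, Ser8, Ser10, Tyr12, Ser13, Thr17, Ser20.

7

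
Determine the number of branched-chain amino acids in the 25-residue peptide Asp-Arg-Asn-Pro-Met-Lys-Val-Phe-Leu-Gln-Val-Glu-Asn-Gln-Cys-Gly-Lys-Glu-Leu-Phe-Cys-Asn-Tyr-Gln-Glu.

4

Valine (V), leucine (L), and isoleucine (I) are the branched-chain amino acids.
Matching residues: Val7, Leu9, Val11, Leu19.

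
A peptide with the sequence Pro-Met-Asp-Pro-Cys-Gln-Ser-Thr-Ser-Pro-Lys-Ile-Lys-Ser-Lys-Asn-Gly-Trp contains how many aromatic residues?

1

Phenylalanine (F), tryptophan (W), and tyrosine (Y) have aromatic ring side chains.
Matching residues: Trp18.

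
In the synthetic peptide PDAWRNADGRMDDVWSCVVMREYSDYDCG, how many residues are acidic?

7

Aspartate (D) and glutamate (E) have carboxylic-acid side chains and are the acidic amino acids.
Matching residues: D2, D8, D12, D13, E22, D25, D27.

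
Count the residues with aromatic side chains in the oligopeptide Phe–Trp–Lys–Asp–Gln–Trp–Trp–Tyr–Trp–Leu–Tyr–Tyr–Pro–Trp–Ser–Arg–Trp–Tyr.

11

F, W, and Y each carry an aromatic ring on the side chain.
Matching residues: Phe1, Trp2, Trp6, Trp7, Tyr8, Trp9, Tyr11, Tyr12, Trp14, Trp17, Tyr18.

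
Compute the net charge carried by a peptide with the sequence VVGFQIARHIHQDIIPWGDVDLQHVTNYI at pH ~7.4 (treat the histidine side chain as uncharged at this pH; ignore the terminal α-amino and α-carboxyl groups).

-2

The side chains ionized at physiological pH are Lys/Arg (+1) and Asp/Glu (−1); with His treated as neutral, nothing else contributes.
Positive (K, R): R8 → +1.
Negative (D, E): D13, D19, D21 → −3.
Net charge = (+1) + (−3) = −2.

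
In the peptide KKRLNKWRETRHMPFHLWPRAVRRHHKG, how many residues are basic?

The basic amino acids are Lys (K), Arg (R), and His (H).
Matching residues: K1, K2, R3, K6, R8, R11, H12, H16, R20, R23, R24, H25, H26, K27.

14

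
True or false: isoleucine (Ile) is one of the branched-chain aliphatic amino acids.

True

The BCAAs are Val, Leu, and Ile — aliphatic side chains with a branch point.
Isoleucine is in this group.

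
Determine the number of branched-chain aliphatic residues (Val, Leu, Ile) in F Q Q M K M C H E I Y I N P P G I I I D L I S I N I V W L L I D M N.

13

Matching residues: I10, I12, I17, I18, I19, L21, I22, I24, I26, V27, L29, L30, I31.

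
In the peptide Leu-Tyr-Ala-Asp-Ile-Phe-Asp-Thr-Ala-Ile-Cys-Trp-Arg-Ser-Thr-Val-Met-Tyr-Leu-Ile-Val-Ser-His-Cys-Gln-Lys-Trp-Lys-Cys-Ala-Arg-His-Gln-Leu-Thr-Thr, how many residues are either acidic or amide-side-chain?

4

Acidic: D, E. Amide-side-chain: N, Q.
Acidic residues here: Asp4, Asp7 (2).
Amide-side-chain residues here: Gln25, Gln33 (2).
The two groups share no amino acid, so total = 2 + 2 = 4.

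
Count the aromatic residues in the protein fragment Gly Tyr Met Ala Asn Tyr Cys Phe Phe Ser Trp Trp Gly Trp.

F, W, and Y each carry an aromatic ring on the side chain.
Matching residues: Tyr2, Tyr6, Phe8, Phe9, Trp11, Trp12, Trp14.

7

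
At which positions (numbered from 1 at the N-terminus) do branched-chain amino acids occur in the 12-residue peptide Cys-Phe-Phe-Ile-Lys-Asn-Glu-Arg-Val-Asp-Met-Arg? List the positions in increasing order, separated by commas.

V, L, and I make up the branched-chain aliphatic group.
Matching residues: Ile4, Val9.

4, 9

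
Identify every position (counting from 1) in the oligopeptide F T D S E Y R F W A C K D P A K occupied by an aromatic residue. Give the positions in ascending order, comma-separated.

The aromatic amino acids are Phe (F, benzyl), Trp (W, indole), and Tyr (Y, phenol).
Matching residues: F1, Y6, F8, W9.

1, 6, 8, 9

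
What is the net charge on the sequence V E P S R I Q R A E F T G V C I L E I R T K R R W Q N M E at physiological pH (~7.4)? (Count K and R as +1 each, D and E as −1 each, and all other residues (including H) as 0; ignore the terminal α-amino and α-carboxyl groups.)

Positive (K, R): R5, R8, R20, K22, R23, R24 → +6.
Negative (D, E): E2, E10, E18, E29 → −4.
Net charge = (+6) + (−4) = +2.

+2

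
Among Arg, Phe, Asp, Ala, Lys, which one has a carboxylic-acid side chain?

Aspartate (D) and glutamate (E) have carboxylic-acid side chains and are the acidic amino acids.
Of the listed options, only Asp belongs to this group.

Asp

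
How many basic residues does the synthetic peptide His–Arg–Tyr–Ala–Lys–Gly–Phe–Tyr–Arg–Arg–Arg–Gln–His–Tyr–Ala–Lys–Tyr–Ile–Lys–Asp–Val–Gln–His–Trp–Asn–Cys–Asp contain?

Lysine (K), arginine (R), and histidine (H) have basic, nitrogen-containing side chains.
Matching residues: His1, Arg2, Lys5, Arg9, Arg10, Arg11, His13, Lys16, Lys19, His23.

10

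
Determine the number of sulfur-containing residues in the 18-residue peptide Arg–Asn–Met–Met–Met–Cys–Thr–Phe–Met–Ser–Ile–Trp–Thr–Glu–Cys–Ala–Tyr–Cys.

7

Cysteine (C, thiol) and methionine (M, thioether) are the two sulfur-containing amino acids.
Matching residues: Met3, Met4, Met5, Cys6, Met9, Cys15, Cys18.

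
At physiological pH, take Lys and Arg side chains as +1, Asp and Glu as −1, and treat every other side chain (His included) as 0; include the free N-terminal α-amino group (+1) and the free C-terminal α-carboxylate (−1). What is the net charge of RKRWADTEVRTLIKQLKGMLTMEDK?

Positive (K, R): R1, K2, R3, R10, K14, K17, K25 → +7.
Negative (D, E): D6, E8, E23, D24 → −4.
The N-terminus (+1) and C-terminus (−1) cancel.
Net charge = (+7) + (−4) = +3.

+3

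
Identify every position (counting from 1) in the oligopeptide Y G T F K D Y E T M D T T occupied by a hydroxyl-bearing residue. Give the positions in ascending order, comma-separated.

1, 3, 7, 9, 12, 13

Matching residues: Y1, T3, Y7, T9, T12, T13.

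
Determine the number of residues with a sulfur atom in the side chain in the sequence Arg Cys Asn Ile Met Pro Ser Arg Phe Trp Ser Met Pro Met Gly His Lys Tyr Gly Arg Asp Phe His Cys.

The sulfur-bearing residues are cysteine (–SH) and methionine (–S–CH₃).
Matching residues: Cys2, Met5, Met12, Met14, Cys24.

5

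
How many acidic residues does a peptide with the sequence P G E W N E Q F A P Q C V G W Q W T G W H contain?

2

Only D (aspartate) and E (glutamate) carry a side-chain carboxylic acid.
Matching residues: E3, E6.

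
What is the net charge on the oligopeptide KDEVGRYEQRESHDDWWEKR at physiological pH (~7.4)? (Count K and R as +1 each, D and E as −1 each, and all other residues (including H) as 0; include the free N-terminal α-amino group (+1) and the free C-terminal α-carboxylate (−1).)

-2

Positive (K, R): K1, R6, R10, K19, R20 → +5.
Negative (D, E): D2, E3, E8, E11, D14, D15, E18 → −7.
The N-terminus (+1) and C-terminus (−1) cancel.
Net charge = (+5) + (−7) = −2.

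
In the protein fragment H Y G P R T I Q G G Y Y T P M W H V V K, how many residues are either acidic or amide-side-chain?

Acidic: D, E. Amide-side-chain: N, Q.
Acidic residues here: none (0).
Amide-side-chain residues here: Q8 (1).
The two groups share no amino acid, so total = 0 + 1 = 1.

1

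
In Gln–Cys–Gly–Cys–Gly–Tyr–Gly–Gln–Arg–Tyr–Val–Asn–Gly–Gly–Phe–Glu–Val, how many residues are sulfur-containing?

Only Cys (C) and Met (M) have a sulfur atom in the side chain.
Matching residues: Cys2, Cys4.

2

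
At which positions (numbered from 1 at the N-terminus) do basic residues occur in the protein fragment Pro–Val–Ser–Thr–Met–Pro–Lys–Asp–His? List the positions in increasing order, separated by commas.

7, 9

The basic amino acids are Lys (K), Arg (R), and His (H).
Matching residues: Lys7, His9.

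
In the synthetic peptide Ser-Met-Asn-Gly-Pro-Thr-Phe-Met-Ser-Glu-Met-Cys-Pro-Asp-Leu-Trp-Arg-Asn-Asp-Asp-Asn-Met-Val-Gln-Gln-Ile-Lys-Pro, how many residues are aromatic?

F, W, and Y each carry an aromatic ring on the side chain.
Matching residues: Phe7, Trp16.

2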